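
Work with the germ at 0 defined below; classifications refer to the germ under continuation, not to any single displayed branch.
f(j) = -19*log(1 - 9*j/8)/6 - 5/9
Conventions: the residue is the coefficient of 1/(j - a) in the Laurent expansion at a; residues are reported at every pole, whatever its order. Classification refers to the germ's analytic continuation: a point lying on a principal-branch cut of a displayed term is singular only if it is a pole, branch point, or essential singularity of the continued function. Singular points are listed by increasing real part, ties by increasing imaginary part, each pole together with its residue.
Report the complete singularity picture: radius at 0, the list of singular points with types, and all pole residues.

Radius of convergence at 0: 8/9.
At 8/9: a logarithmic branch point.

Branch term (-19/6)*log(1 - j/(8/9)): its argument vanishes at j = 8/9, a logarithmic branch point, modulus 8/9.
The radius of convergence is the smallest modulus among the singular points: 8/9.


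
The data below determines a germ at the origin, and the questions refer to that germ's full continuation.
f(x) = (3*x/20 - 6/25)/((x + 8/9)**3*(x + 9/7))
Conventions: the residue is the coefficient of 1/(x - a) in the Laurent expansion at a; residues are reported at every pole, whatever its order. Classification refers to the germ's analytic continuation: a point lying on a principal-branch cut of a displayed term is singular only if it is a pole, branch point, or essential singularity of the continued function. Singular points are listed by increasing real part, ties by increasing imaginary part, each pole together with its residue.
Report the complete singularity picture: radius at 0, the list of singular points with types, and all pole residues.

Denominator factor (x + 9/7): pole of order 1 at -9/7, modulus 9/7.
Denominator factor (x + 8/9)^3: pole of order 3 at -8/9, modulus 8/9.
The radius of convergence is the smallest modulus among the singular points: 8/9.
At the order-1 pole -9/7 set g(x) = (x - (-9/7))*f(x) = (3*x/20 - 6/25)/(x + 8/9)**3.
Simple pole: residue = g(a) at a = -9/7, which is 10823463/1562500.
At the order-3 pole -8/9 set g(x) = (x - (-8/9))^3*f(x) = (3*x/20 - 6/25)/(x + 9/7).
Order-3 pole: residue = g''(a)/2; g''(-8/9) = -10823463/781250, so the residue is -10823463/1562500.
List the singular points by increasing real part (a conjugate pair: the negative imaginary part first).

Radius of convergence at 0: 8/9.
At -9/7: a pole of order 1; residue 10823463/1562500.
At -8/9: a pole of order 3; residue -10823463/1562500.


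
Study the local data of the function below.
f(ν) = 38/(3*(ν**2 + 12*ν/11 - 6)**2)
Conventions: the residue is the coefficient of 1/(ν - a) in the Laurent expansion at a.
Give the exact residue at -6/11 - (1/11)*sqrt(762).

The residue is (25289/3483864)*sqrt(762).

The factor ν**2 + 12*ν/11 - 6 splits as (ν - a)(ν - a') with a = -6/11 - (1/11)*sqrt(762), a' = -6/11 + (1/11)*sqrt(762). At the order-2 pole a set g(ν) = (ν - a)^2*f(ν) = [38/3] / (ν - a')^2.
Order-2 pole: residue = g'(a); g'(-6/11 - (1/11)*sqrt(762)) = (25289/3483864)*sqrt(762), so the residue is (25289/3483864)*sqrt(762).


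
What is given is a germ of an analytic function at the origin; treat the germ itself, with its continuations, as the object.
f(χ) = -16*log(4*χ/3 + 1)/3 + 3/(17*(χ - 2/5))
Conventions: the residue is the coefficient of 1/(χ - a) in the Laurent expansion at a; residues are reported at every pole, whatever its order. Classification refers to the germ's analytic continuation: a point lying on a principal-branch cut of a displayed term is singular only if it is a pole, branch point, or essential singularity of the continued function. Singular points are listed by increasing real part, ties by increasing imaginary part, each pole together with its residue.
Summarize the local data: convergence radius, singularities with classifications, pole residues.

Radius of convergence at 0: 2/5.
At -3/4: a logarithmic branch point.
At 2/5: a pole of order 1; residue 3/17.

Denominator factor (χ - 2/5): pole of order 1 at 2/5, modulus 2/5.
Branch term (-16/3)*log(1 - χ/(-3/4)): its argument vanishes at χ = -3/4, a logarithmic branch point, modulus 3/4.
The radius of convergence is the smallest modulus among the singular points: 2/5.
The branch term is analytic at 2/5 and contributes nothing to the residue; only the rational part matters.
At the order-1 pole 2/5 set g(χ) = (χ - (2/5))*(rational part) = 3/17.
Simple pole: residue = g(a) at a = 2/5, which is 3/17.
List the singular points by increasing real part (a conjugate pair: the negative imaginary part first).


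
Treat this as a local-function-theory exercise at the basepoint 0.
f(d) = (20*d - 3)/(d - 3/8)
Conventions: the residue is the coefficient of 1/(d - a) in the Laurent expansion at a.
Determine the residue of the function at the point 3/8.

The residue is 9/2.

At the order-1 pole 3/8 set g(d) = (d - (3/8))*f(d) = 20*d - 3.
Simple pole: residue = g(a) at a = 3/8, which is 9/2.


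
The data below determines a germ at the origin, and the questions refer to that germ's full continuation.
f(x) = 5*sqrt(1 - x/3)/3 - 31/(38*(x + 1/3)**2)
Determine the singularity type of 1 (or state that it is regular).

Denominator factors: x + 1/3 = 4/3 at x = 1 — none vanishes.
Branch term sqrt(1 - x/(3)): argument at 1 is 2/3, nonzero, so 1 is not its branch point (a point on a principal cut is still regular for the continued germ).
So the germ continues analytically to 1.

The point is a regular point.


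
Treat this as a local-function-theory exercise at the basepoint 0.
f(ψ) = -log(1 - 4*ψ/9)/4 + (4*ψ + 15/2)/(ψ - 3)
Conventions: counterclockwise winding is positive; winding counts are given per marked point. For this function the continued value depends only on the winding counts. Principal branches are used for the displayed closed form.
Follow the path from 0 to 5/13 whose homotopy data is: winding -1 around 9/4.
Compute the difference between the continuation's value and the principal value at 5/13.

Continued minus principal equals (1/2)*pi*i.

The rational part is single-valued and drops out of the difference; each branch term changes only by its own monodromy.
(-1/4)*log(1 - ψ/(9/4)): each positive loop around 9/4 adds 2*pi*i to the log, so winding -1 contributes (-1/4)*(-1)*2*pi*i = (1/2)*pi*i.
Summing the contributions at ψ = 5/13 gives (1/2)*pi*i.


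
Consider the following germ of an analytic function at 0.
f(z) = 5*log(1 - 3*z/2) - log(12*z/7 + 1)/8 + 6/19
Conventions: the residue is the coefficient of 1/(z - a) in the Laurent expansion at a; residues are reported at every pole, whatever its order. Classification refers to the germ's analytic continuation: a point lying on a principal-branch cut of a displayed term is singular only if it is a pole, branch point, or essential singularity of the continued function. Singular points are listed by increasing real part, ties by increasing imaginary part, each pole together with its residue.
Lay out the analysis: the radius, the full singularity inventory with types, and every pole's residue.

Branch term (5)*log(1 - z/(2/3)): its argument vanishes at z = 2/3, a logarithmic branch point, modulus 2/3.
Branch term (-1/8)*log(1 - z/(-7/12)): its argument vanishes at z = -7/12, a logarithmic branch point, modulus 7/12.
The radius of convergence is the smallest modulus among the singular points: 7/12.
List the singular points by increasing real part (a conjugate pair: the negative imaginary part first).

Radius of convergence at 0: 7/12.
At -7/12: a logarithmic branch point.
At 2/3: a logarithmic branch point.


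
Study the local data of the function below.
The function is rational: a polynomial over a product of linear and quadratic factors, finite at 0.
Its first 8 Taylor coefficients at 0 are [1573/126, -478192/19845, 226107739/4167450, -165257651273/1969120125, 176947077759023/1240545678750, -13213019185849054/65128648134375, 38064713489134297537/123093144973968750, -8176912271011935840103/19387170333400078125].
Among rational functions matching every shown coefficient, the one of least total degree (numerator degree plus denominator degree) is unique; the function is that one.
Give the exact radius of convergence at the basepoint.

The radius of convergence is 9/11.

No rational of total degree below 4 reproduces all 8 coefficients; solving the [0/4] Pade equations on them gives f(ζ) = -39/(4*(ζ + 9/11)**2*(ζ**2 + 3*ζ/5 - 7/6)), whose expansion matches every shown term.
Denominator factor (ζ**2 + 3*ζ/5 - 7/6): discriminant 377/75, real irrational roots -3/10 + (1/30)*sqrt(1131) and -3/10 - (1/30)*sqrt(1131); poles of order 1, moduli -3/10 + (1/30)*sqrt(1131) and 3/10 + (1/30)*sqrt(1131).
Denominator factor (ζ + 9/11)^2: pole of order 2 at -9/11, modulus 9/11.
The radius of convergence is the smallest modulus among the singular points: 9/11.


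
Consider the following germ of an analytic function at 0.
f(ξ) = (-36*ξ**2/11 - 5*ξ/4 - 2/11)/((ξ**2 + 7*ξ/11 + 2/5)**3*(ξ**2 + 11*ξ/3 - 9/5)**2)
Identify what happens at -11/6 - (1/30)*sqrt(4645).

The denominator factor ξ**2 + 11*ξ/3 - 9/5 vanishes at -11/6 - (1/30)*sqrt(4645) and appears to the power 2; the numerator there equals -34031/1320 - (43/120)*sqrt(4645), nonzero, and no other factor vanishes.
Hence a pole whose order is the multiplicity, 2.

The point is a pole of order 2.


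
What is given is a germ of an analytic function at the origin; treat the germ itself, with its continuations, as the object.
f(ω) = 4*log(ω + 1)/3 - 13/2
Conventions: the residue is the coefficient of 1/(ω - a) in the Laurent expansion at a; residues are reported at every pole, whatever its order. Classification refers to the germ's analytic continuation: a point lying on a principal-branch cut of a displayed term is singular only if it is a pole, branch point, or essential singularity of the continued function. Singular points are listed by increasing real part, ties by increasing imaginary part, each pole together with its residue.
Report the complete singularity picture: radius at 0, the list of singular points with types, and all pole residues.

Branch term (4/3)*log(1 - ω/(-1)): its argument vanishes at ω = -1, a logarithmic branch point, modulus 1.
The radius of convergence is the smallest modulus among the singular points: 1.

Radius of convergence at 0: 1.
At -1: a logarithmic branch point.


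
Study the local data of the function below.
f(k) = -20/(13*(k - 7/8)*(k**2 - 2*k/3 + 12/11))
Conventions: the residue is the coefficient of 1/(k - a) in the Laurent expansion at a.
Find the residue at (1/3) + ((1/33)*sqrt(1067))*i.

The residue is (21120/34957) - ((2640/260833)*sqrt(1067))*i.

The factor k**2 - 2*k/3 + 12/11 splits as (k - a)(k - a') with a = (1/3) + ((1/33)*sqrt(1067))*i, a' = (1/3) - ((1/33)*sqrt(1067))*i. At the order-1 pole a set g(k) = (k - a)*f(k) = [-20/(13*(k - 7/8))] / (k - a').
Simple pole: residue = g(a) at a = (1/3) + ((1/33)*sqrt(1067))*i, which is (21120/34957) - ((2640/260833)*sqrt(1067))*i.


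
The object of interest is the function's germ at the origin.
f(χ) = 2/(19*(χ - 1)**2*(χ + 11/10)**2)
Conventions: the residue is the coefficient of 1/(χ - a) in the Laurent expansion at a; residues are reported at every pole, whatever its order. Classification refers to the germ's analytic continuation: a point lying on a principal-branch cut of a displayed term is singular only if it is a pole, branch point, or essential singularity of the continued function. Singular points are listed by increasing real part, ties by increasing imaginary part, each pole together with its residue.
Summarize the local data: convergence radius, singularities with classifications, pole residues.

Denominator factor (χ - 1)^2: pole of order 2 at 1, modulus 1.
Denominator factor (χ + 11/10)^2: pole of order 2 at -11/10, modulus 11/10.
The radius of convergence is the smallest modulus among the singular points: 1.
At the order-2 pole -11/10 set g(χ) = (χ - (-11/10))^2*f(χ) = 2/(19*(χ - 1)**2).
Order-2 pole: residue = g'(a); g'(-11/10) = 4000/175959, so the residue is 4000/175959.
At the order-2 pole 1 set g(χ) = (χ - (1))^2*f(χ) = 2/(19*(χ + 11/10)**2).
Order-2 pole: residue = g'(a); g'(1) = -4000/175959, so the residue is -4000/175959.
List the singular points by increasing real part (a conjugate pair: the negative imaginary part first).

Radius of convergence at 0: 1.
At -11/10: a pole of order 2; residue 4000/175959.
At 1: a pole of order 2; residue -4000/175959.


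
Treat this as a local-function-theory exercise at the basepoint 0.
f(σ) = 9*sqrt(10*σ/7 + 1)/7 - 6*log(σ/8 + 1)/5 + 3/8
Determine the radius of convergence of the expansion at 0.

Branch term (9/7)*sqrt(1 - σ/(-7/10)): its argument vanishes at σ = -7/10, a square-root branch point, modulus 7/10.
Branch term (-6/5)*log(1 - σ/(-8)): its argument vanishes at σ = -8, a logarithmic branch point, modulus 8.
The radius of convergence is the smallest modulus among the singular points: 7/10.

The radius of convergence is 7/10.


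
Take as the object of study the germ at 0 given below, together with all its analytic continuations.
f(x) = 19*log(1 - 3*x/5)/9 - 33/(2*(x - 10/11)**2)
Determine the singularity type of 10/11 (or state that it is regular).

The denominator factor x - 10/11 vanishes at 10/11 and appears to the power 2; the numerator there equals -33/2, nonzero, and no other factor vanishes.
The branch terms are analytic at this point.
Hence a pole whose order is the multiplicity, 2.

The point is a pole of order 2.


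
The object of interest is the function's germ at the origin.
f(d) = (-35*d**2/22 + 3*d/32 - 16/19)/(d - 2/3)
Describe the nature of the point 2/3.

The denominator factor d - 2/3 vanishes at 2/3 and appears to the power 1; the numerator there equals -44743/30096, nonzero, and no other factor vanishes.
Hence a pole whose order is the multiplicity, 1.

The point is a pole of order 1.


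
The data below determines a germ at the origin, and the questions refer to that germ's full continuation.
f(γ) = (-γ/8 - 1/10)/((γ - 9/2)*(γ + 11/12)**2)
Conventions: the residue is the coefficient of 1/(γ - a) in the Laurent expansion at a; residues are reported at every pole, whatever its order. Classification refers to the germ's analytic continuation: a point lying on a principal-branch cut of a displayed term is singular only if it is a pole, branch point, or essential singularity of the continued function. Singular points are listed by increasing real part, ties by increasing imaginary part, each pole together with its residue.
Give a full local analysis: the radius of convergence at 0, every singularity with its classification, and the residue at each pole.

Radius of convergence at 0: 11/12.
At -11/12: a pole of order 2; residue 477/21125.
At 9/2: a pole of order 1; residue -477/21125.

Denominator factor (γ - 9/2): pole of order 1 at 9/2, modulus 9/2.
Denominator factor (γ + 11/12)^2: pole of order 2 at -11/12, modulus 11/12.
The radius of convergence is the smallest modulus among the singular points: 11/12.
At the order-2 pole -11/12 set g(γ) = (γ - (-11/12))^2*f(γ) = (-γ/8 - 1/10)/(γ - 9/2).
Order-2 pole: residue = g'(a); g'(-11/12) = 477/21125, so the residue is 477/21125.
At the order-1 pole 9/2 set g(γ) = (γ - (9/2))*f(γ) = (-γ/8 - 1/10)/(γ + 11/12)**2.
Simple pole: residue = g(a) at a = 9/2, which is -477/21125.
List the singular points by increasing real part (a conjugate pair: the negative imaginary part first).


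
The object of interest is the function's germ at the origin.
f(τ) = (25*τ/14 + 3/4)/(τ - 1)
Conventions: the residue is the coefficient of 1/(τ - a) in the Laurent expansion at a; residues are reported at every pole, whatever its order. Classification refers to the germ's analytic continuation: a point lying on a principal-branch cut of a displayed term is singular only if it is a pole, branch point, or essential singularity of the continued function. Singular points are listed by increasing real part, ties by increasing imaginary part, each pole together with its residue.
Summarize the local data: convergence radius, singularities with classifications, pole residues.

Denominator factor (τ - 1): pole of order 1 at 1, modulus 1.
The radius of convergence is the smallest modulus among the singular points: 1.
At the order-1 pole 1 set g(τ) = (τ - (1))*f(τ) = 25*τ/14 + 3/4.
Simple pole: residue = g(a) at a = 1, which is 71/28.

Radius of convergence at 0: 1.
At 1: a pole of order 1; residue 71/28.


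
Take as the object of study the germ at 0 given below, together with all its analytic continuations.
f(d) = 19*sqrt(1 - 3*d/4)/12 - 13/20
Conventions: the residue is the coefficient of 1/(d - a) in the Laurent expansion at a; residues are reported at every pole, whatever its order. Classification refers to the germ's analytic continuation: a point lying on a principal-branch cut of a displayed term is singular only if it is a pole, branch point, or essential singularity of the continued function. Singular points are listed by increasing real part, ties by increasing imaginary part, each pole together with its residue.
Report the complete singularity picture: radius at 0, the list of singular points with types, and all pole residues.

Radius of convergence at 0: 4/3.
At 4/3: an algebraic (square-root) branch point.

Branch term (19/12)*sqrt(1 - d/(4/3)): its argument vanishes at d = 4/3, a square-root branch point, modulus 4/3.
The radius of convergence is the smallest modulus among the singular points: 4/3.


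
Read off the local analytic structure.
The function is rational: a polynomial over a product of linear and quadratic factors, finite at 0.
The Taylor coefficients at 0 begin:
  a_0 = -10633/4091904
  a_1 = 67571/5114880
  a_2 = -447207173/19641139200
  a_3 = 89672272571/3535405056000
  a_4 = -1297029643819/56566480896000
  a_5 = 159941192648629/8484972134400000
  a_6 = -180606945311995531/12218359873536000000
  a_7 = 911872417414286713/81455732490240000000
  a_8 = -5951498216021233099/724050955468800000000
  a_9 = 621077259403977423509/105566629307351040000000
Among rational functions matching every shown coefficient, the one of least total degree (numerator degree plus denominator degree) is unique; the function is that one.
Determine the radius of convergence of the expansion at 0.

No rational of total degree below 8 reproduces all 10 coefficients; solving the [1/7] Pade equations on them gives f(ψ) = (5*ψ/2 - 31/37)/((ψ + 12/7)**3*(ψ**2 + 7*ψ/5 + 8)**2), whose expansion matches every shown term.
Denominator factor (ψ**2 + 7*ψ/5 + 8)^2: discriminant -751/25, complex-conjugate roots (-7/10) + ((1/10)*sqrt(751))*i and (-7/10) - ((1/10)*sqrt(751))*i; poles of order 2, moduli (2)*sqrt(2) and (2)*sqrt(2).
Denominator factor (ψ + 12/7)^3: pole of order 3 at -12/7, modulus 12/7.
The radius of convergence is the smallest modulus among the singular points: 12/7.

The radius of convergence is 12/7.


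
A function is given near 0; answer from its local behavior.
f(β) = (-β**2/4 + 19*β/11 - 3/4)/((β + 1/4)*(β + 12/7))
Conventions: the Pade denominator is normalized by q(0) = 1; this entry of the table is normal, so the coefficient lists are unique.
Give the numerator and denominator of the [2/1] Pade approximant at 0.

The Pade approximant has numerator coefficients [-7/4, 77756/15609, -698285/228932]; denominator coefficients [1, 252229/62436].

Taylor coefficients needed (expand at 0): a_0 = -7/4, a_1 = 2121/176, a_2 = -3311/64, a_3 = 1765603/8448.
Write the denominator as Q(β) = 1 + q1*β. Requiring Q*f - P = O(β^4) with deg P <= 2 kills the coefficients of β^3..β^3 in Q*f:
  β^3: a_3 + q1*a_2 = 0, i.e. 1765603/8448 + (-3311/64)*q1 = 0.
Solving this linear system: q1 = 252229/62436.
The numerator is Q*f truncated at degree 2: P0 = a_0 = -7/4; P1 = a_1 + q1*a_0 = 77756/15609; P2 = a_2 + q1*a_1 = -698285/228932.


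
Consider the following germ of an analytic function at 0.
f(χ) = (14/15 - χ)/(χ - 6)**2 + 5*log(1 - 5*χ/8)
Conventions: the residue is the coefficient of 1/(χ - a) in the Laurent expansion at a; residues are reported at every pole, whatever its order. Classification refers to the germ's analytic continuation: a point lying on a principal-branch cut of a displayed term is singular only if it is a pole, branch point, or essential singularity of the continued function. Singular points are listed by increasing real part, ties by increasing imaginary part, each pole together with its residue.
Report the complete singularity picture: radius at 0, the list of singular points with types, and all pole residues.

Radius of convergence at 0: 8/5.
At 8/5: a logarithmic branch point.
At 6: a pole of order 2; residue -1.

Denominator factor (χ - 6)^2: pole of order 2 at 6, modulus 6.
Branch term (5)*log(1 - χ/(8/5)): its argument vanishes at χ = 8/5, a logarithmic branch point, modulus 8/5.
The radius of convergence is the smallest modulus among the singular points: 8/5.
The branch term is analytic at 6 and contributes nothing to the residue; only the rational part matters.
At the order-2 pole 6 set g(χ) = (χ - (6))^2*(rational part) = 14/15 - χ.
Order-2 pole: residue = g'(a); g'(6) = -1, so the residue is -1.
List the singular points by increasing real part (a conjugate pair: the negative imaginary part first).


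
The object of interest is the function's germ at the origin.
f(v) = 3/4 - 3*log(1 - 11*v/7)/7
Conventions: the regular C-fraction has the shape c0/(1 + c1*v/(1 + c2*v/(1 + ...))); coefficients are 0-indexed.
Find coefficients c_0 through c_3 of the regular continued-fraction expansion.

The regular C-fraction coefficients are [3/4, -44/49, 11/98, 11/6].

Taylor coefficients (expand at 0): a_0 = 3/4, a_1 = 33/49, a_2 = 363/686, a_3 = 1331/2401.
c0 = a_0 = 3/4. Peel one level at a time: if S = 1 + c*v/S' with S'(0) = 1, then c is the v-coefficient of S and S' = c*v/(S - 1).
S_1 = c0/f = 1 + (-44/49)*v + (242/2401)*v^2 + ...; c1 = -44/49.
S_2 = c1*v/(S_1 - 1) = 1 + (11/98)*v + (-121/588)*v^2 + ...; c2 = 11/98.
S_3 = c2*v/(S_2 - 1) = 1 + (11/6)*v + ...; c3 = 11/6.


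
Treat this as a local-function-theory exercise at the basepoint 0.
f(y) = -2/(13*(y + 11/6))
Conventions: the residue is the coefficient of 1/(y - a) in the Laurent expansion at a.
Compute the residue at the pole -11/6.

The residue is -2/13.

At the order-1 pole -11/6 set g(y) = (y - (-11/6))*f(y) = -2/13.
Simple pole: residue = g(a) at a = -11/6, which is -2/13.


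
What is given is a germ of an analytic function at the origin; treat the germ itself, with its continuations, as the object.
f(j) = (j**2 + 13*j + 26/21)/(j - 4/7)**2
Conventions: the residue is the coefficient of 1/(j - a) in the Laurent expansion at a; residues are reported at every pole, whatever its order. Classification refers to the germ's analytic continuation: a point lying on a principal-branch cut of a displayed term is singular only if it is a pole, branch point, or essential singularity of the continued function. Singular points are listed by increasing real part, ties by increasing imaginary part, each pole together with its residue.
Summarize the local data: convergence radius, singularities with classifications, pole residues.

Radius of convergence at 0: 4/7.
At 4/7: a pole of order 2; residue 99/7.

Denominator factor (j - 4/7)^2: pole of order 2 at 4/7, modulus 4/7.
The radius of convergence is the smallest modulus among the singular points: 4/7.
At the order-2 pole 4/7 set g(j) = (j - (4/7))^2*f(j) = j**2 + 13*j + 26/21.
Order-2 pole: residue = g'(a); g'(4/7) = 99/7, so the residue is 99/7.


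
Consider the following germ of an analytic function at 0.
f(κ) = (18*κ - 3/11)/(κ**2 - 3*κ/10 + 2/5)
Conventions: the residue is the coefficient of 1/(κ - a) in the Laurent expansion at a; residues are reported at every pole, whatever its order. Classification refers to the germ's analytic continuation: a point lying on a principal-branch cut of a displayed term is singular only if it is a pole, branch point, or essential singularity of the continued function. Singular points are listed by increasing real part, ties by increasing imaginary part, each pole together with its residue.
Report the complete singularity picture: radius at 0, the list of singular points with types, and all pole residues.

Radius of convergence at 0: (1/5)*sqrt(10).
At (3/20) - ((1/20)*sqrt(151))*i: a pole of order 1; residue (9) + ((267/1661)*sqrt(151))*i.
At (3/20) + ((1/20)*sqrt(151))*i: a pole of order 1; residue (9) - ((267/1661)*sqrt(151))*i.

Denominator factor (κ**2 - 3*κ/10 + 2/5): discriminant -151/100, complex-conjugate roots (3/20) + ((1/20)*sqrt(151))*i and (3/20) - ((1/20)*sqrt(151))*i; poles of order 1, moduli (1/5)*sqrt(10) and (1/5)*sqrt(10).
The radius of convergence is the smallest modulus among the singular points: (1/5)*sqrt(10).
The factor κ**2 - 3*κ/10 + 2/5 splits as (κ - a)(κ - a') with a = (3/20) - ((1/20)*sqrt(151))*i, a' = (3/20) + ((1/20)*sqrt(151))*i. At the order-1 pole a set g(κ) = (κ - a)*f(κ) = [18*κ - 3/11] / (κ - a').
Simple pole: residue = g(a) at a = (3/20) - ((1/20)*sqrt(151))*i, which is (9) + ((267/1661)*sqrt(151))*i.
The factor κ**2 - 3*κ/10 + 2/5 splits as (κ - a)(κ - a') with a = (3/20) + ((1/20)*sqrt(151))*i, a' = (3/20) - ((1/20)*sqrt(151))*i. At the order-1 pole a set g(κ) = (κ - a)*f(κ) = [18*κ - 3/11] / (κ - a').
Simple pole: residue = g(a) at a = (3/20) + ((1/20)*sqrt(151))*i, which is (9) - ((267/1661)*sqrt(151))*i.
List the singular points by increasing real part (a conjugate pair: the negative imaginary part first).


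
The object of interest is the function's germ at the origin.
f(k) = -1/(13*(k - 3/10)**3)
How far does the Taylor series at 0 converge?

Denominator factor (k - 3/10)^3: pole of order 3 at 3/10, modulus 3/10.
The radius of convergence is the smallest modulus among the singular points: 3/10.

The radius of convergence is 3/10.


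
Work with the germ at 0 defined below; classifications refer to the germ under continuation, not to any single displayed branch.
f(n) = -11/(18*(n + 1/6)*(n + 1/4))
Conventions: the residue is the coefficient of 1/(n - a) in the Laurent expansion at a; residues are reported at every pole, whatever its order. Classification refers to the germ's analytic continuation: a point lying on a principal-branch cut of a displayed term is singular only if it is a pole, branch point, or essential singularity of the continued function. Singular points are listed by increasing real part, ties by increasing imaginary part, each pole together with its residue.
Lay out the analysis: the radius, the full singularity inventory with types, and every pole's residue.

Radius of convergence at 0: 1/6.
At -1/4: a pole of order 1; residue 22/3.
At -1/6: a pole of order 1; residue -22/3.

Denominator factor (n + 1/6): pole of order 1 at -1/6, modulus 1/6.
Denominator factor (n + 1/4): pole of order 1 at -1/4, modulus 1/4.
The radius of convergence is the smallest modulus among the singular points: 1/6.
At the order-1 pole -1/4 set g(n) = (n - (-1/4))*f(n) = -11/(18*(n + 1/6)).
Simple pole: residue = g(a) at a = -1/4, which is 22/3.
At the order-1 pole -1/6 set g(n) = (n - (-1/6))*f(n) = -11/(18*(n + 1/4)).
Simple pole: residue = g(a) at a = -1/6, which is -22/3.
List the singular points by increasing real part (a conjugate pair: the negative imaginary part first).


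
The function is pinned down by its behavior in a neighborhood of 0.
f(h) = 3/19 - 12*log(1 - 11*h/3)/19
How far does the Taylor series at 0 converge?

The radius of convergence is 3/11.

Branch term (-12/19)*log(1 - h/(3/11)): its argument vanishes at h = 3/11, a logarithmic branch point, modulus 3/11.
The radius of convergence is the smallest modulus among the singular points: 3/11.


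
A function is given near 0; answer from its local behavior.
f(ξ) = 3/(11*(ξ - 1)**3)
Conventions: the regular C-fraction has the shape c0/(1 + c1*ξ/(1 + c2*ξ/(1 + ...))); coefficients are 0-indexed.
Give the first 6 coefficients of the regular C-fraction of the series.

Taylor coefficients (expand at 0): a_0 = -3/11, a_1 = -9/11, a_2 = -18/11, a_3 = -30/11, a_4 = -45/11, a_5 = -63/11.
c0 = a_0 = -3/11. Peel one level at a time: if S = 1 + c*ξ/S' with S'(0) = 1, then c is the ξ-coefficient of S and S' = c*ξ/(S - 1).
S_1 = c0/f = 1 + (-3)*ξ + (3)*ξ^2 + ...; c1 = -3.
S_2 = c1*ξ/(S_1 - 1) = 1 + (1)*ξ + (2/3)*ξ^2 + ...; c2 = 1.
S_3 = c2*ξ/(S_2 - 1) = 1 + (-2/3)*ξ + (1/9)*ξ^2 + ...; c3 = -2/3.
S_4 = c3*ξ/(S_3 - 1) = 1 + (1/6)*ξ + (1/12)*ξ^2 + ...; c4 = 1/6.
S_5 = c4*ξ/(S_4 - 1) = 1 + (-1/2)*ξ + ...; c5 = -1/2.

The regular C-fraction coefficients are [-3/11, -3, 1, -2/3, 1/6, -1/2].


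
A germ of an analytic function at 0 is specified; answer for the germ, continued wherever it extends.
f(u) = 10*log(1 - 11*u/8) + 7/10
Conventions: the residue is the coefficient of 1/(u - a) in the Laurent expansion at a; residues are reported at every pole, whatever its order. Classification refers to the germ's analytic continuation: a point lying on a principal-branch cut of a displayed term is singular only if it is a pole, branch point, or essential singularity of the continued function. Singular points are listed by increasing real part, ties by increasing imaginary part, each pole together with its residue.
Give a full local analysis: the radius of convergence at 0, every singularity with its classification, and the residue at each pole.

Radius of convergence at 0: 8/11.
At 8/11: a logarithmic branch point.

Branch term (10)*log(1 - u/(8/11)): its argument vanishes at u = 8/11, a logarithmic branch point, modulus 8/11.
The radius of convergence is the smallest modulus among the singular points: 8/11.


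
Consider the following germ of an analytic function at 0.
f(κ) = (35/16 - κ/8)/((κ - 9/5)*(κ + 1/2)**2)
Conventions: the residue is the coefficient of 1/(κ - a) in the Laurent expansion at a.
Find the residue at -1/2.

At the order-2 pole -1/2 set g(κ) = (κ - (-1/2))^2*f(κ) = (35/16 - κ/8)/(κ - 9/5).
Order-2 pole: residue = g'(a); g'(-1/2) = -785/2116, so the residue is -785/2116.

The residue is -785/2116.


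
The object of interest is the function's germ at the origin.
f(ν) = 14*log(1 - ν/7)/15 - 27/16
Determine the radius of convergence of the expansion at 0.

Branch term (14/15)*log(1 - ν/(7)): its argument vanishes at ν = 7, a logarithmic branch point, modulus 7.
The radius of convergence is the smallest modulus among the singular points: 7.

The radius of convergence is 7.


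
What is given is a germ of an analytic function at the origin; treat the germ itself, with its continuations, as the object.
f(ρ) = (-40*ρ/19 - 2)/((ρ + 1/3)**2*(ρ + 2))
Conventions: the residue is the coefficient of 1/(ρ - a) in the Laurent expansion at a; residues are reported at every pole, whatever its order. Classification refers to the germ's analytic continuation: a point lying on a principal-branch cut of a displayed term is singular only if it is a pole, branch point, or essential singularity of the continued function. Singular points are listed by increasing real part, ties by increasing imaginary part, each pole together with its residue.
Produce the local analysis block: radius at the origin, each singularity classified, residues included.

Radius of convergence at 0: 1/3.
At -2: a pole of order 1; residue 378/475.
At -1/3: a pole of order 2; residue -378/475.

Denominator factor (ρ + 2): pole of order 1 at -2, modulus 2.
Denominator factor (ρ + 1/3)^2: pole of order 2 at -1/3, modulus 1/3.
The radius of convergence is the smallest modulus among the singular points: 1/3.
At the order-1 pole -2 set g(ρ) = (ρ - (-2))*f(ρ) = (-40*ρ/19 - 2)/(ρ + 1/3)**2.
Simple pole: residue = g(a) at a = -2, which is 378/475.
At the order-2 pole -1/3 set g(ρ) = (ρ - (-1/3))^2*f(ρ) = (-40*ρ/19 - 2)/(ρ + 2).
Order-2 pole: residue = g'(a); g'(-1/3) = -378/475, so the residue is -378/475.
List the singular points by increasing real part (a conjugate pair: the negative imaginary part first).


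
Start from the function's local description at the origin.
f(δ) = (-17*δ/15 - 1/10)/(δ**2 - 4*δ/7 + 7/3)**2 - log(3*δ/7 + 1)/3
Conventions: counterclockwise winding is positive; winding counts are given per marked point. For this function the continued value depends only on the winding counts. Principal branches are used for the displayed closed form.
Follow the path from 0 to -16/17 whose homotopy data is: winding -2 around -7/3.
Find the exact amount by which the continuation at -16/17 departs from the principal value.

Continued minus principal equals (4/3)*pi*i.

The rational part is single-valued and drops out of the difference; each branch term changes only by its own monodromy.
(-1/3)*log(1 - δ/(-7/3)): each positive loop around -7/3 adds 2*pi*i to the log, so winding -2 contributes (-1/3)*(-2)*2*pi*i = (4/3)*pi*i.
Summing the contributions at δ = -16/17 gives (4/3)*pi*i.


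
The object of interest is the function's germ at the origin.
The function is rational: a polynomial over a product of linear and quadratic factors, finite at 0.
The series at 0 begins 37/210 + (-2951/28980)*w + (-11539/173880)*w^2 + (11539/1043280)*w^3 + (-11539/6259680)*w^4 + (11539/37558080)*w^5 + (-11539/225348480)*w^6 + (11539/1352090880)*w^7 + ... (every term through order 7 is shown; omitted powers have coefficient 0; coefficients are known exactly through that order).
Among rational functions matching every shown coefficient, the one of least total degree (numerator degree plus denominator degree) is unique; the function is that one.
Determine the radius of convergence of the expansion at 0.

The radius of convergence is 6.

No rational of total degree below 3 reproduces all 8 coefficients; solving the [2/1] Pade equations on them gives f(w) = (-w**2/2 - 10*w/23 + 37/35)/(w + 6), whose expansion matches every shown term.
Denominator factor (w + 6): pole of order 1 at -6, modulus 6.
The radius of convergence is the smallest modulus among the singular points: 6.


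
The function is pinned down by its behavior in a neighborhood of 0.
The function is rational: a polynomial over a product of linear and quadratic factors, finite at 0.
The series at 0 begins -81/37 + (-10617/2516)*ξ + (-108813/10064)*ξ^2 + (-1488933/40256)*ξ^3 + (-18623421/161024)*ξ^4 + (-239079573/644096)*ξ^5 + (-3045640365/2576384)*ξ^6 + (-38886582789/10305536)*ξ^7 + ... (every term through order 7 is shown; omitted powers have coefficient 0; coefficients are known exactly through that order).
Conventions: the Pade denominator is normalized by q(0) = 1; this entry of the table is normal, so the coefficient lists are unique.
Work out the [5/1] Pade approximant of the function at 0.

Taylor coefficients needed (read off): a_0 = -81/37, a_1 = -10617/2516, a_2 = -108813/10064, a_3 = -1488933/40256, a_4 = -18623421/161024, a_5 = -239079573/644096, a_6 = -3045640365/2576384.
Write the denominator as Q(ξ) = 1 + q1*ξ. Requiring Q*f - P = O(ξ^7) with deg P <= 5 kills the coefficients of ξ^6..ξ^6 in Q*f:
  ξ^6: a_6 + q1*a_5 = 0, i.e. -3045640365/2576384 + (-239079573/644096)*q1 = 0.
Solving this linear system: q1 = -112801495/35419196.
The numerator is Q*f truncated at degree 5: P0 = a_0 = -81/37; P1 = a_1 + q1*a_0 = 15329064408/5569668571; P2 = a_2 + q1*a_1 = 58524057207/22278674284; P3 = a_3 + q1*a_2 = -14217708813/5569668571; P4 = a_4 + q1*a_3 = 11903198076/5569668571; P5 = a_5 + q1*a_4 = -15870930768/5569668571.

The Pade approximant has numerator coefficients [-81/37, 15329064408/5569668571, 58524057207/22278674284, -14217708813/5569668571, 11903198076/5569668571, -15870930768/5569668571]; denominator coefficients [1, -112801495/35419196].


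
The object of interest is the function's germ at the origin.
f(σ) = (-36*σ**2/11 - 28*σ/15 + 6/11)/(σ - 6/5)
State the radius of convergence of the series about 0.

The radius of convergence is 6/5.

Denominator factor (σ - 6/5): pole of order 1 at 6/5, modulus 6/5.
The radius of convergence is the smallest modulus among the singular points: 6/5.


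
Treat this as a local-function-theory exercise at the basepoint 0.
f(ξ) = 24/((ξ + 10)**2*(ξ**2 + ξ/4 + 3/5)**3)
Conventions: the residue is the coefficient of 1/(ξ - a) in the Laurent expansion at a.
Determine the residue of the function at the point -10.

At the order-2 pole -10 set g(ξ) = (ξ - (-10))^2*f(ξ) = 24/(ξ**2 + ξ/4 + 3/5)**3.
Order-2 pole: residue = g'(a); g'(-10) = 1580000/102904299369, so the residue is 1580000/102904299369.

The residue is 1580000/102904299369.


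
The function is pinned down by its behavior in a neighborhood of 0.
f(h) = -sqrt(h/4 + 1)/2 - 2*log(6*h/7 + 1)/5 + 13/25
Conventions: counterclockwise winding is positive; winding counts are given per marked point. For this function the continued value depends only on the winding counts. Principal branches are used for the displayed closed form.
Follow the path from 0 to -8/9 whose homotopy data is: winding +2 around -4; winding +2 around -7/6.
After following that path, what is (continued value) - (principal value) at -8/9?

The rational part is single-valued and drops out of the difference; each branch term changes only by its own monodromy.
(-2/5)*log(1 - h/(-7/6)): each positive loop around -7/6 adds 2*pi*i to the log, so winding +2 contributes (-2/5)*(2)*2*pi*i = -(8/5)*pi*i.
(-1/2)*sqrt(1 - h/(-4)): winding +2 is even, the square root returns to the same sheet, contribution 0.
Summing the contributions at h = -8/9 gives -(8/5)*pi*i.

Continued minus principal equals -(8/5)*pi*i.


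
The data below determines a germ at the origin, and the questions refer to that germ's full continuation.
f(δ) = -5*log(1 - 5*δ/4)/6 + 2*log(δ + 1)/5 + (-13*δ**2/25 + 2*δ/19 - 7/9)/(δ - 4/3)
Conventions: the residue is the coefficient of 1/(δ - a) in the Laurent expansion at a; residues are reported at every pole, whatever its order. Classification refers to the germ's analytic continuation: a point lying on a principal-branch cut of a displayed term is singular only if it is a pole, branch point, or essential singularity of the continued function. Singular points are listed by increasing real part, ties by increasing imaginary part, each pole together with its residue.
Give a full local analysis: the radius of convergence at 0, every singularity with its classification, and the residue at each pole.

Denominator factor (δ - 4/3): pole of order 1 at 4/3, modulus 4/3.
Branch term (2/5)*log(1 - δ/(-1)): its argument vanishes at δ = -1, a logarithmic branch point, modulus 1.
Branch term (-5/6)*log(1 - δ/(4/5)): its argument vanishes at δ = 4/5, a logarithmic branch point, modulus 4/5.
The radius of convergence is the smallest modulus among the singular points: 4/5.
The branch terms are analytic at 4/3 and contribute nothing to the residue; only the rational part matters.
At the order-1 pole 4/3 set g(δ) = (δ - (4/3))*(rational part) = -13*δ**2/25 + 2*δ/19 - 7/9.
Simple pole: residue = g(a) at a = 4/3, which is -6677/4275.
List the singular points by increasing real part (a conjugate pair: the negative imaginary part first).

Radius of convergence at 0: 4/5.
At -1: a logarithmic branch point.
At 4/5: a logarithmic branch point.
At 4/3: a pole of order 1; residue -6677/4275.


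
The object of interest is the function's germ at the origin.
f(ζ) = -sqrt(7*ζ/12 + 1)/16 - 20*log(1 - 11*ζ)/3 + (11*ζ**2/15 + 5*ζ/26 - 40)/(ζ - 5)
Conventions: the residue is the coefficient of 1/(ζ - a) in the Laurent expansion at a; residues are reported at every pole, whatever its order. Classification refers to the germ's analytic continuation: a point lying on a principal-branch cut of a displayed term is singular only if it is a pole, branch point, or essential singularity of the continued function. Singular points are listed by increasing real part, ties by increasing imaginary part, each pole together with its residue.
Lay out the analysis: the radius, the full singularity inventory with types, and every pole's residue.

Radius of convergence at 0: 1/11.
At -12/7: an algebraic (square-root) branch point.
At 1/11: a logarithmic branch point.
At 5: a pole of order 1; residue -1615/78.

Denominator factor (ζ - 5): pole of order 1 at 5, modulus 5.
Branch term (-20/3)*log(1 - ζ/(1/11)): its argument vanishes at ζ = 1/11, a logarithmic branch point, modulus 1/11.
Branch term (-1/16)*sqrt(1 - ζ/(-12/7)): its argument vanishes at ζ = -12/7, a square-root branch point, modulus 12/7.
The radius of convergence is the smallest modulus among the singular points: 1/11.
The branch terms are analytic at 5 and contribute nothing to the residue; only the rational part matters.
At the order-1 pole 5 set g(ζ) = (ζ - (5))*(rational part) = 11*ζ**2/15 + 5*ζ/26 - 40.
Simple pole: residue = g(a) at a = 5, which is -1615/78.
List the singular points by increasing real part (a conjugate pair: the negative imaginary part first).
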